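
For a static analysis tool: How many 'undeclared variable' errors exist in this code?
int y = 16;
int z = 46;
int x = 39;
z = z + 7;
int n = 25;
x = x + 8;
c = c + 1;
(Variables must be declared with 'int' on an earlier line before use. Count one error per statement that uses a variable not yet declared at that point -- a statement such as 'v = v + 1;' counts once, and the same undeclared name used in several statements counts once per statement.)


Scanning code line by line:
  Line 1: declare 'y' -> declared = ['y']
  Line 2: declare 'z' -> declared = ['y', 'z']
  Line 3: declare 'x' -> declared = ['x', 'y', 'z']
  Line 4: use 'z' -> OK (declared)
  Line 5: declare 'n' -> declared = ['n', 'x', 'y', 'z']
  Line 6: use 'x' -> OK (declared)
  Line 7: use 'c' -> ERROR (undeclared)
Total undeclared variable errors: 1

1


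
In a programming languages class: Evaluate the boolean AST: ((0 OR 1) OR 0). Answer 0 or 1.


Step 1: Evaluate inner node
  0 OR 1 = 1
Step 2: Evaluate root node
  1 OR 0 = 1

1


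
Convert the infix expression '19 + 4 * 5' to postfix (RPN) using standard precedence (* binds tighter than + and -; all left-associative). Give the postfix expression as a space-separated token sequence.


Applying the shunting-yard algorithm:
  Operand 19 -> output
  Push '+' onto operator stack -> op-stack: [+]
  Operand 4 -> output
  Push '*' onto operator stack -> op-stack: [+, *]
  Operand 5 -> output
  End of input: pop '*' to output
  End of input: pop '+' to output
Postfix result: 19 4 5 * +

19 4 5 * +


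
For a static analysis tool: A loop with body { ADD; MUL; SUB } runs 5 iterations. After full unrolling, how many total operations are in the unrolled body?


Loop body operations: ADD, MUL, SUB (3 ops per iteration)
Unrolling 5 iterations:
  Iteration 1: ADD, MUL, SUB (3 ops)
  Iteration 2: ADD, MUL, SUB (3 ops)
  Iteration 3: ADD, MUL, SUB (3 ops)
  Iteration 4: ADD, MUL, SUB (3 ops)
  Iteration 5: ADD, MUL, SUB (3 ops)
Total: 5 iterations * 3 ops/iter = 15 operations

15


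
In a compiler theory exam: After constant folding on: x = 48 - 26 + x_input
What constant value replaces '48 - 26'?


Identifying constant sub-expression:
  Original: x = 48 - 26 + x_input
  48 and 26 are both compile-time constants
  Evaluating: 48 - 26 = 22
  After folding: x = 22 + x_input

22


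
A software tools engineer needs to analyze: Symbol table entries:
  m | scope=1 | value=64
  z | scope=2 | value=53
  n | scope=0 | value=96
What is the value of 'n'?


Searching symbol table for 'n':
  m | scope=1 | value=64
  z | scope=2 | value=53
  n | scope=0 | value=96 <- MATCH
Found 'n' at scope 0 with value 96

96


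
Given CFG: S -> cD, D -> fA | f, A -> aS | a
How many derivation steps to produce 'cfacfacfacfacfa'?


Grammar: S -> cD, D -> fA | f, A -> aS | a
Deriving 'cfacfacfacfacfa':
Step 1: S -> cD => cD
Step 2: D -> fA => cfA
Step 3: A -> aS => cfaS
Step 4: S -> cD => cfacD
Step 5: D -> fA => cfacfA
Step 6: A -> aS => cfacfaS
Step 7: S -> cD => cfacfacD
Step 8: D -> fA => cfacfacfA
Step 9: A -> aS => cfacfacfaS
Step 10: S -> cD => cfacfacfacD
Step 11: D -> fA => cfacfacfacfA
Step 12: A -> aS => cfacfacfacfaS
Step 13: S -> cD => cfacfacfacfacD
Step 14: D -> fA => cfacfacfacfacfA
Step 15: A -> a => cfacfacfacfacfa
Total derivation steps: 15

15


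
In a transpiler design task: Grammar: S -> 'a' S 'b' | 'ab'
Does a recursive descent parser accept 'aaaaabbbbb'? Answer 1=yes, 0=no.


Grammar accepts strings of the form a^n b^n (n >= 1)
Word: 'aaaaabbbbb'
Counting: 5 a's and 5 b's
Check: 5 == 5? Yes
Derivation (S -> aSb applied 4 time(s), then S -> ab): S => aSb => aaSbb => aaaSbbb => aaaaSbbbb => aaaaabbbbb
Accepted

1


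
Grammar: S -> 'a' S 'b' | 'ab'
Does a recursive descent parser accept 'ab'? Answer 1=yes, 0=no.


Grammar accepts strings of the form a^n b^n (n >= 1)
Word: 'ab'
Counting: 1 a's and 1 b's
Check: 1 == 1? Yes
Derivation (S -> aSb applied 0 time(s), then S -> ab): S => ab
Accepted

1


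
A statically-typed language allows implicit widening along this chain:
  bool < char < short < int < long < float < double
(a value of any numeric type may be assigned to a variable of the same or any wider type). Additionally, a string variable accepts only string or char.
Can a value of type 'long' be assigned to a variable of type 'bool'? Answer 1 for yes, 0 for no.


Target variable type: bool
Source value type: long
Numeric ranks: long=4, bool=0
Widening allowed iff rank(source) <= rank(target): 4 <= 0? No
Result: 0

0


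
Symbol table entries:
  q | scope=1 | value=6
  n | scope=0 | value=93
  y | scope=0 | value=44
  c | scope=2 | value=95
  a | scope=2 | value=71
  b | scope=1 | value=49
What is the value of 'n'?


Searching symbol table for 'n':
  q | scope=1 | value=6
  n | scope=0 | value=93 <- MATCH
  y | scope=0 | value=44
  c | scope=2 | value=95
  a | scope=2 | value=71
  b | scope=1 | value=49
Found 'n' at scope 0 with value 93

93


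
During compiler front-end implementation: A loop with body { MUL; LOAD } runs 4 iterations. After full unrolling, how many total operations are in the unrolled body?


Loop body operations: MUL, LOAD (2 ops per iteration)
Unrolling 4 iterations:
  Iteration 1: MUL, LOAD (2 ops)
  Iteration 2: MUL, LOAD (2 ops)
  Iteration 3: MUL, LOAD (2 ops)
  Iteration 4: MUL, LOAD (2 ops)
Total: 4 iterations * 2 ops/iter = 8 operations

8


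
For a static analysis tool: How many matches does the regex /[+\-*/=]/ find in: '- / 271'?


Pattern: /[+\-*/=]/ (operators)
Input: '- / 271'
Scanning for matches:
  Match 1: '-'
  Match 2: '/'
Total matches: 2

2


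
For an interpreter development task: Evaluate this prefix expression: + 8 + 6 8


Parsing prefix expression: + 8 + 6 8
Step 1: Innermost operation '+ 6 8'
  6 + 8 = 14
Step 2: Outer operation '+ 8 [14]'
  8 + 14 = 22

22


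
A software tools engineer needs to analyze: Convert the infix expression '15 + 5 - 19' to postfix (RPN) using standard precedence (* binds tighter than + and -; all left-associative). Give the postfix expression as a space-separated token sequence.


Applying the shunting-yard algorithm:
  Operand 15 -> output
  Push '+' onto operator stack -> op-stack: [+]
  Operand 5 -> output
  See '-' (prec 1); top '+' (prec 1) >= it -> pop '+' to output
  Push '-' onto operator stack -> op-stack: [-]
  Operand 19 -> output
  End of input: pop '-' to output
Postfix result: 15 5 + 19 -

15 5 + 19 -


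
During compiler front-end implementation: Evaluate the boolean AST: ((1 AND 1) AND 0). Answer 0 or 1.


Step 1: Evaluate inner node
  1 AND 1 = 1
Step 2: Evaluate root node
  1 AND 0 = 0

0


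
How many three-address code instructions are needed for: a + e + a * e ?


Expression: a + e + a * e
Generating three-address code (respecting * over +/- precedence):
  Instruction 1: t1 = a * e
  Instruction 2: t2 = a + e
  Instruction 3: t3 = t2 + t1
Total instructions: 3

3


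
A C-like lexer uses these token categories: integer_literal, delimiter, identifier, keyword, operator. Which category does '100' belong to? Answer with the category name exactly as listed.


Token: '100'
Checking categories:
  identifier: no
  integer_literal: YES
  operator: no
  keyword: no
  delimiter: no
Category: integer_literal

integer_literal


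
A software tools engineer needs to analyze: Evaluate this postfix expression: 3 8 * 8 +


Processing tokens left to right:
Push 3, Push 8
Pop 3 and 8, compute 3 * 8 = 24, push 24
Push 8
Pop 24 and 8, compute 24 + 8 = 32, push 32
Stack result: 32

32


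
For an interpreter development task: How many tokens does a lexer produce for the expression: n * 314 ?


Scanning 'n * 314'
Token 1: 'n' -> identifier
Token 2: '*' -> operator
Token 3: '314' -> integer_literal
Total tokens: 3

3


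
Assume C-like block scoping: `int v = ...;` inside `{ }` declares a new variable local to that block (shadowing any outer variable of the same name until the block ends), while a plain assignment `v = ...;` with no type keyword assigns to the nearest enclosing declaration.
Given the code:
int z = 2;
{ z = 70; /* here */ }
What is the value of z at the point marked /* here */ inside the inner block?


Analyzing scoping rules:
Outer scope: declares z = 2
Inner block: 'z = 70;' has no type keyword, so it is an assignment to the outer z (no shadowing)
Inside the block, after the assignment -> 70
Result: 70

70


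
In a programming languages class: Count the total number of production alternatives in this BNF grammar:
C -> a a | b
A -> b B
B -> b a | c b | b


Counting alternatives per rule:
  C: 2 alternative(s)
  A: 1 alternative(s)
  B: 3 alternative(s)
Sum: 2 + 1 + 3 = 6

6


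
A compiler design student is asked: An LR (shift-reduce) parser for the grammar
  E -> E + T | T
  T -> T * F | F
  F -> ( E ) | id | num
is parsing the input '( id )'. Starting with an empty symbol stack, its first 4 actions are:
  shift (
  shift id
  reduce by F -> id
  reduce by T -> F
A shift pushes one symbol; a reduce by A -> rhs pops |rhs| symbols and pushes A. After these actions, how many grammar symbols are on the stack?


Tracking the symbol stack through each action:
  Action 1: shift '(' : push -> stack = [(] (size 1)
  Action 2: shift 'id' : push -> stack = [(, id] (size 2)
  Action 3: reduce by F -> id : pop 1, push F -> stack = [(, F] (size 2)
  Action 4: reduce by T -> F : pop 1, push T -> stack = [(, T] (size 2)
Final stack size: 2

2


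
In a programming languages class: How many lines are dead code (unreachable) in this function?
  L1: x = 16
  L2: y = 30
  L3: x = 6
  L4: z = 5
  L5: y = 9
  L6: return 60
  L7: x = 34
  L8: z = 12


Analyzing control flow:
  L1: reachable (before return)
  L2: reachable (before return)
  L3: reachable (before return)
  L4: reachable (before return)
  L5: reachable (before return)
  L6: reachable (return statement)
  L7: DEAD (after return at L6)
  L8: DEAD (after return at L6)
Return at L6, total lines = 8
Dead lines: L7 through L8
Count: 2

2


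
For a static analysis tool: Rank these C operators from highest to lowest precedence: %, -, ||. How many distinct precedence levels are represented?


Looking up precedence for each operator:
  % -> precedence 6
  - -> precedence 5
  || -> precedence 1
Sorted highest to lowest: %, -, ||
Distinct precedence values: [6, 5, 1]
Number of distinct levels: 3

3


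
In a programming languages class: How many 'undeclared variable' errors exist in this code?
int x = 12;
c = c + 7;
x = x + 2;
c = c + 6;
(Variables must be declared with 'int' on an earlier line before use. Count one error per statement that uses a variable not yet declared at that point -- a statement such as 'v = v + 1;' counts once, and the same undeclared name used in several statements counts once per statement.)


Scanning code line by line:
  Line 1: declare 'x' -> declared = ['x']
  Line 2: use 'c' -> ERROR (undeclared)
  Line 3: use 'x' -> OK (declared)
  Line 4: use 'c' -> ERROR (undeclared)
Total undeclared variable errors: 2

2


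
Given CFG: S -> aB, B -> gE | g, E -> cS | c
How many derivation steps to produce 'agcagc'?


Grammar: S -> aB, B -> gE | g, E -> cS | c
Deriving 'agcagc':
Step 1: S -> aB => aB
Step 2: B -> gE => agE
Step 3: E -> cS => agcS
Step 4: S -> aB => agcaB
Step 5: B -> gE => agcagE
Step 6: E -> c => agcagc
Total derivation steps: 6

6


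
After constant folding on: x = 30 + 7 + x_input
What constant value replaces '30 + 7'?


Identifying constant sub-expression:
  Original: x = 30 + 7 + x_input
  30 and 7 are both compile-time constants
  Evaluating: 30 + 7 = 37
  After folding: x = 37 + x_input

37


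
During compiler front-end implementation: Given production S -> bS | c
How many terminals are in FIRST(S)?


Production: S -> bS | c
Examining each alternative for leading terminals:
  S -> bS : first terminal = 'b'
  S -> c : first terminal = 'c'
FIRST(S) = {b, c}
Count: 2

2


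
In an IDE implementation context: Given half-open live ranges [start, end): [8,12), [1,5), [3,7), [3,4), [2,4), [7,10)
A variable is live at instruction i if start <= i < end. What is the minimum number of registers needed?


Live ranges:
  Var0: [8, 12)
  Var1: [1, 5)
  Var2: [3, 7)
  Var3: [3, 4)
  Var4: [2, 4)
  Var5: [7, 10)
Sweep-line events (position, delta, active):
  pos=1 start -> active=1
  pos=2 start -> active=2
  pos=3 start -> active=3
  pos=3 start -> active=4
  pos=4 end -> active=3
  pos=4 end -> active=2
  pos=5 end -> active=1
  pos=7 end -> active=0
  pos=7 start -> active=1
  pos=8 start -> active=2
  pos=10 end -> active=1
  pos=12 end -> active=0
Maximum simultaneous active: 4
Minimum registers needed: 4

4


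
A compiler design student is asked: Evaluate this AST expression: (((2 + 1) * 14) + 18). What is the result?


Expression: (((2 + 1) * 14) + 18)
Evaluating step by step:
  2 + 1 = 3
  3 * 14 = 42
  42 + 18 = 60
Result: 60

60


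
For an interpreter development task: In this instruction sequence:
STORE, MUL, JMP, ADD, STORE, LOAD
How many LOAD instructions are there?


Scanning instruction sequence for LOAD:
  Position 1: STORE
  Position 2: MUL
  Position 3: JMP
  Position 4: ADD
  Position 5: STORE
  Position 6: LOAD <- MATCH
Matches at positions: [6]
Total LOAD count: 1

1


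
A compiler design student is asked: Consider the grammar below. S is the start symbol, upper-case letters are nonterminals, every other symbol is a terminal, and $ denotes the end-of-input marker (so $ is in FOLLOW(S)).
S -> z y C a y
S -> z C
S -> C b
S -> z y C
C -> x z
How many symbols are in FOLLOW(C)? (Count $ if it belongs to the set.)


S is the start symbol and does not occur in any rule body, so FOLLOW(S) = {$}.
Examining every occurrence of C in a rule body:
  S -> z y C a y : C is followed by terminal 'a' -> add 'a'
  S -> z C : C is at the right end -> add FOLLOW(S) = {$}
  S -> C b : C is followed by terminal 'b' -> add 'b'
  S -> z y C : C is at the right end -> add FOLLOW(S) = {$} (already in the set)
  C -> x z : C does not occur in the body -> contributes nothing
FOLLOW(C) = {a, b, $}
Count: 3

3


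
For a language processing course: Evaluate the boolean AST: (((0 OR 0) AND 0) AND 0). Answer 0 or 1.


Step 1: Evaluate inner node
  0 OR 0 = 0
Step 2: Evaluate next node
  0 AND 0 = 0
Step 3: Evaluate root node
  0 AND 0 = 0

0


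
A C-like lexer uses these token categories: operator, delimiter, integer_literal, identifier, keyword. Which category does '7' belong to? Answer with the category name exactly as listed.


Token: '7'
Checking categories:
  identifier: no
  integer_literal: YES
  operator: no
  keyword: no
  delimiter: no
Category: integer_literal

integer_literal


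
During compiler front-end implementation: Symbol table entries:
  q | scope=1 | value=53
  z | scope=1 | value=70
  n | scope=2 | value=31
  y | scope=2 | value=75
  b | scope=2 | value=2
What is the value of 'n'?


Searching symbol table for 'n':
  q | scope=1 | value=53
  z | scope=1 | value=70
  n | scope=2 | value=31 <- MATCH
  y | scope=2 | value=75
  b | scope=2 | value=2
Found 'n' at scope 2 with value 31

31


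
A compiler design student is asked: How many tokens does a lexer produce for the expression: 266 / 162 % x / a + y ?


Scanning '266 / 162 % x / a + y'
Token 1: '266' -> integer_literal
Token 2: '/' -> operator
Token 3: '162' -> integer_literal
Token 4: '%' -> operator
Token 5: 'x' -> identifier
Token 6: '/' -> operator
Token 7: 'a' -> identifier
Token 8: '+' -> operator
Token 9: 'y' -> identifier
Total tokens: 9

9


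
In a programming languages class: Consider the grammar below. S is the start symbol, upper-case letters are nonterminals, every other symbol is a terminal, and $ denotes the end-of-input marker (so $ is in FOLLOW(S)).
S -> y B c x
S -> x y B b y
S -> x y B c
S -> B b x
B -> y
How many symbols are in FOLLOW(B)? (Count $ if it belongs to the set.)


S is the start symbol and does not occur in any rule body, so FOLLOW(S) = {$}.
Examining every occurrence of B in a rule body:
  S -> y B c x : B is followed by terminal 'c' -> add 'c'
  S -> x y B b y : B is followed by terminal 'b' -> add 'b'
  S -> x y B c : B is followed by terminal 'c' -> add 'c' (already in the set)
  S -> B b x : B is followed by terminal 'b' -> add 'b' (already in the set)
  B -> y : B does not occur in the body -> contributes nothing
FOLLOW(B) = {b, c}
Count: 2

2


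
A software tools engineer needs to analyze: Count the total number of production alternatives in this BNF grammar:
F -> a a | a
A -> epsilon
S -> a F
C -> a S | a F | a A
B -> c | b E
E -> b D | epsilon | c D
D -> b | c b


Counting alternatives per rule:
  F: 2 alternative(s)
  A: 1 alternative(s)
  S: 1 alternative(s)
  C: 3 alternative(s)
  B: 2 alternative(s)
  E: 3 alternative(s)
  D: 2 alternative(s)
Sum: 2 + 1 + 1 + 3 + 2 + 3 + 2 = 14

14


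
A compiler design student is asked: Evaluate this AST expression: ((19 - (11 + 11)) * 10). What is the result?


Expression: ((19 - (11 + 11)) * 10)
Evaluating step by step:
  11 + 11 = 22
  19 - 22 = -3
  -3 * 10 = -30
Result: -30

-30


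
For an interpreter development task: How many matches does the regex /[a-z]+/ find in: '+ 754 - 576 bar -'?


Pattern: /[a-z]+/ (identifiers)
Input: '+ 754 - 576 bar -'
Scanning for matches:
  Match 1: 'bar'
Total matches: 1

1


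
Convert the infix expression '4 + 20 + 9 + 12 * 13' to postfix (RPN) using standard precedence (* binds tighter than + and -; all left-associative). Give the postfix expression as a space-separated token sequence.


Applying the shunting-yard algorithm:
  Operand 4 -> output
  Push '+' onto operator stack -> op-stack: [+]
  Operand 20 -> output
  See '+' (prec 1); top '+' (prec 1) >= it -> pop '+' to output
  Push '+' onto operator stack -> op-stack: [+]
  Operand 9 -> output
  See '+' (prec 1); top '+' (prec 1) >= it -> pop '+' to output
  Push '+' onto operator stack -> op-stack: [+]
  Operand 12 -> output
  Push '*' onto operator stack -> op-stack: [+, *]
  Operand 13 -> output
  End of input: pop '*' to output
  End of input: pop '+' to output
Postfix result: 4 20 + 9 + 12 13 * +

4 20 + 9 + 12 13 * +


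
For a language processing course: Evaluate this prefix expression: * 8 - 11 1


Parsing prefix expression: * 8 - 11 1
Step 1: Innermost operation '- 11 1'
  11 - 1 = 10
Step 2: Outer operation '* 8 [10]'
  8 * 10 = 80

80


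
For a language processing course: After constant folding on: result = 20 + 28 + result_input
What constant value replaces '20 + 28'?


Identifying constant sub-expression:
  Original: result = 20 + 28 + result_input
  20 and 28 are both compile-time constants
  Evaluating: 20 + 28 = 48
  After folding: result = 48 + result_input

48


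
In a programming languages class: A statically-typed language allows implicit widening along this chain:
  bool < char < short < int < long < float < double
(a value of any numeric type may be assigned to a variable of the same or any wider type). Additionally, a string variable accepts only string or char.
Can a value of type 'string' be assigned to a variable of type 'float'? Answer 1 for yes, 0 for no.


Target variable type: float
Source value type: string
Rule: string cannot widen to any numeric type
Result: 0

0


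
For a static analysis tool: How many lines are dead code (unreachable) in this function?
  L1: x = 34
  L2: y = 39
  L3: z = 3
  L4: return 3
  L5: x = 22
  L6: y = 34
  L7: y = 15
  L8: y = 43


Analyzing control flow:
  L1: reachable (before return)
  L2: reachable (before return)
  L3: reachable (before return)
  L4: reachable (return statement)
  L5: DEAD (after return at L4)
  L6: DEAD (after return at L4)
  L7: DEAD (after return at L4)
  L8: DEAD (after return at L4)
Return at L4, total lines = 8
Dead lines: L5 through L8
Count: 4

4


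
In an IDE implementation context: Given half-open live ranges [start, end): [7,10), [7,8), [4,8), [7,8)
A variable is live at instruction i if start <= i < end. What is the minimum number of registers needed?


Live ranges:
  Var0: [7, 10)
  Var1: [7, 8)
  Var2: [4, 8)
  Var3: [7, 8)
Sweep-line events (position, delta, active):
  pos=4 start -> active=1
  pos=7 start -> active=2
  pos=7 start -> active=3
  pos=7 start -> active=4
  pos=8 end -> active=3
  pos=8 end -> active=2
  pos=8 end -> active=1
  pos=10 end -> active=0
Maximum simultaneous active: 4
Minimum registers needed: 4

4


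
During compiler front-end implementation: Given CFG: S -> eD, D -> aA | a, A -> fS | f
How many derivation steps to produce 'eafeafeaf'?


Grammar: S -> eD, D -> aA | a, A -> fS | f
Deriving 'eafeafeaf':
Step 1: S -> eD => eD
Step 2: D -> aA => eaA
Step 3: A -> fS => eafS
Step 4: S -> eD => eafeD
Step 5: D -> aA => eafeaA
Step 6: A -> fS => eafeafS
Step 7: S -> eD => eafeafeD
Step 8: D -> aA => eafeafeaA
Step 9: A -> f => eafeafeaf
Total derivation steps: 9

9


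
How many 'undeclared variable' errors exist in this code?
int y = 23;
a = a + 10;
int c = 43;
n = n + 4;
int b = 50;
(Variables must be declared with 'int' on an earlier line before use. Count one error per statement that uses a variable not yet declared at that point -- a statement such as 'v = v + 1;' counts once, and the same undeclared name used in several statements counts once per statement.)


Scanning code line by line:
  Line 1: declare 'y' -> declared = ['y']
  Line 2: use 'a' -> ERROR (undeclared)
  Line 3: declare 'c' -> declared = ['c', 'y']
  Line 4: use 'n' -> ERROR (undeclared)
  Line 5: declare 'b' -> declared = ['b', 'c', 'y']
Total undeclared variable errors: 2

2


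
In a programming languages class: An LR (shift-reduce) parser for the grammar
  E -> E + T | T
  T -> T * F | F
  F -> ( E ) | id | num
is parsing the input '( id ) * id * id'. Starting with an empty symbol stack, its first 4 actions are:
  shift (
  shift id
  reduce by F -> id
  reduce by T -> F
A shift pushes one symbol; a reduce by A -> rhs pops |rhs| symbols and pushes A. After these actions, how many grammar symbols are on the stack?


Tracking the symbol stack through each action:
  Action 1: shift '(' : push -> stack = [(] (size 1)
  Action 2: shift 'id' : push -> stack = [(, id] (size 2)
  Action 3: reduce by F -> id : pop 1, push F -> stack = [(, F] (size 2)
  Action 4: reduce by T -> F : pop 1, push T -> stack = [(, T] (size 2)
Final stack size: 2

2


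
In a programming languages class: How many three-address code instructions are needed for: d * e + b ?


Expression: d * e + b
Generating three-address code (respecting * over +/- precedence):
  Instruction 1: t1 = d * e
  Instruction 2: t2 = t1 + b
Total instructions: 2

2


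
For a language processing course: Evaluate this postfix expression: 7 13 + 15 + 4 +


Processing tokens left to right:
Push 7, Push 13
Pop 7 and 13, compute 7 + 13 = 20, push 20
Push 15
Pop 20 and 15, compute 20 + 15 = 35, push 35
Push 4
Pop 35 and 4, compute 35 + 4 = 39, push 39
Stack result: 39

39


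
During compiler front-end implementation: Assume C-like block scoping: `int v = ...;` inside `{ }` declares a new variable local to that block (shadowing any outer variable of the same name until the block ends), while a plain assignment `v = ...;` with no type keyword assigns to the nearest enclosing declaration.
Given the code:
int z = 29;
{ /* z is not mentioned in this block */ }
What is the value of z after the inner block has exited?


Analyzing scoping rules:
Outer scope: declares z = 29
Inner block: z is neither redeclared nor assigned -> unchanged
After the block -> 29
Result: 29

29


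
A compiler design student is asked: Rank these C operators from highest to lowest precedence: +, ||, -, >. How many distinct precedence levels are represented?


Looking up precedence for each operator:
  + -> precedence 5
  || -> precedence 1
  - -> precedence 5
  > -> precedence 4
Sorted highest to lowest: +, -, >, ||
Distinct precedence values: [5, 4, 1]
Number of distinct levels: 3

3


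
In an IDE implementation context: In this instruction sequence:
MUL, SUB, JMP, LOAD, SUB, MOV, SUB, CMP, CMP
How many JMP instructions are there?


Scanning instruction sequence for JMP:
  Position 1: MUL
  Position 2: SUB
  Position 3: JMP <- MATCH
  Position 4: LOAD
  Position 5: SUB
  Position 6: MOV
  Position 7: SUB
  Position 8: CMP
  Position 9: CMP
Matches at positions: [3]
Total JMP count: 1

1


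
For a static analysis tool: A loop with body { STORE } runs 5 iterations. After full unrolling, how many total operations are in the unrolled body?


Loop body operations: STORE (1 op per iteration)
Unrolling 5 iterations:
  Iteration 1: STORE (1 ops)
  Iteration 2: STORE (1 ops)
  Iteration 3: STORE (1 ops)
  Iteration 4: STORE (1 ops)
  Iteration 5: STORE (1 ops)
Total: 5 iterations * 1 ops/iter = 5 operations

5


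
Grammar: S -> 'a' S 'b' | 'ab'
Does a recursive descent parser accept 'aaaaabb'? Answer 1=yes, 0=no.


Grammar accepts strings of the form a^n b^n (n >= 1)
Word: 'aaaaabb'
Counting: 5 a's and 2 b's
Check: 5 == 2? No
Mismatch: a-count != b-count
Rejected

0


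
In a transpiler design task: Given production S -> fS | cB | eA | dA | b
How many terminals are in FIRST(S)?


Production: S -> fS | cB | eA | dA | b
Examining each alternative for leading terminals:
  S -> fS : first terminal = 'f'
  S -> cB : first terminal = 'c'
  S -> eA : first terminal = 'e'
  S -> dA : first terminal = 'd'
  S -> b : first terminal = 'b'
FIRST(S) = {b, c, d, e, f}
Count: 5

5


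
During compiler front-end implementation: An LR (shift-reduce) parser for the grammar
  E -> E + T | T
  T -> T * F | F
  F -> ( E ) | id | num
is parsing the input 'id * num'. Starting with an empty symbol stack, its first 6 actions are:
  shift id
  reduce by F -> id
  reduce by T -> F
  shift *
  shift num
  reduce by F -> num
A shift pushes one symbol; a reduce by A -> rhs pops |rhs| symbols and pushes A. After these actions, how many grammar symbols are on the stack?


Tracking the symbol stack through each action:
  Action 1: shift 'id' : push -> stack = [id] (size 1)
  Action 2: reduce by F -> id : pop 1, push F -> stack = [F] (size 1)
  Action 3: reduce by T -> F : pop 1, push T -> stack = [T] (size 1)
  Action 4: shift '*' : push -> stack = [T, *] (size 2)
  Action 5: shift 'num' : push -> stack = [T, *, num] (size 3)
  Action 6: reduce by F -> num : pop 1, push F -> stack = [T, *, F] (size 3)
Final stack size: 3

3


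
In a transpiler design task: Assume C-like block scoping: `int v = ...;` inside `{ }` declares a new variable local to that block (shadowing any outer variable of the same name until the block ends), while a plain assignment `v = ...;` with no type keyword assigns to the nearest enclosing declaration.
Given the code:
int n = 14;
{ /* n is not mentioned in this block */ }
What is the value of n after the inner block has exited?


Analyzing scoping rules:
Outer scope: declares n = 14
Inner block: n is neither redeclared nor assigned -> unchanged
After the block -> 14
Result: 14

14


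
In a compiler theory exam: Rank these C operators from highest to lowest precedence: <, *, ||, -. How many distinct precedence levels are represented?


Looking up precedence for each operator:
  < -> precedence 4
  * -> precedence 6
  || -> precedence 1
  - -> precedence 5
Sorted highest to lowest: *, -, <, ||
Distinct precedence values: [6, 5, 4, 1]
Number of distinct levels: 4

4


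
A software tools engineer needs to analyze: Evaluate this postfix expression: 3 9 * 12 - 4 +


Processing tokens left to right:
Push 3, Push 9
Pop 3 and 9, compute 3 * 9 = 27, push 27
Push 12
Pop 27 and 12, compute 27 - 12 = 15, push 15
Push 4
Pop 15 and 4, compute 15 + 4 = 19, push 19
Stack result: 19

19


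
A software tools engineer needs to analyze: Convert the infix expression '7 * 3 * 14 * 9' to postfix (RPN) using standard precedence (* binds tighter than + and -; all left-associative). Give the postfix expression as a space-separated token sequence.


Applying the shunting-yard algorithm:
  Operand 7 -> output
  Push '*' onto operator stack -> op-stack: [*]
  Operand 3 -> output
  See '*' (prec 2); top '*' (prec 2) >= it -> pop '*' to output
  Push '*' onto operator stack -> op-stack: [*]
  Operand 14 -> output
  See '*' (prec 2); top '*' (prec 2) >= it -> pop '*' to output
  Push '*' onto operator stack -> op-stack: [*]
  Operand 9 -> output
  End of input: pop '*' to output
Postfix result: 7 3 * 14 * 9 *

7 3 * 14 * 9 *


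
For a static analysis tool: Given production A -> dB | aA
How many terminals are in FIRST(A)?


Production: A -> dB | aA
Examining each alternative for leading terminals:
  A -> dB : first terminal = 'd'
  A -> aA : first terminal = 'a'
FIRST(A) = {a, d}
Count: 2

2


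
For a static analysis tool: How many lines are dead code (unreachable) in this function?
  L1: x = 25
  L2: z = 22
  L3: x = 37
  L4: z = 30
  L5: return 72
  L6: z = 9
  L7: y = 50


Analyzing control flow:
  L1: reachable (before return)
  L2: reachable (before return)
  L3: reachable (before return)
  L4: reachable (before return)
  L5: reachable (return statement)
  L6: DEAD (after return at L5)
  L7: DEAD (after return at L5)
Return at L5, total lines = 7
Dead lines: L6 through L7
Count: 2

2


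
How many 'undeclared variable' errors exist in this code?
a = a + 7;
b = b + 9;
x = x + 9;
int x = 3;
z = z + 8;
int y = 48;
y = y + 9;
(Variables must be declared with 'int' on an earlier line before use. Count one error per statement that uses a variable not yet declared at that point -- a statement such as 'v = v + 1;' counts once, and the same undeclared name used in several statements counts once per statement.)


Scanning code line by line:
  Line 1: use 'a' -> ERROR (undeclared)
  Line 2: use 'b' -> ERROR (undeclared)
  Line 3: use 'x' -> ERROR (undeclared)
  Line 4: declare 'x' -> declared = ['x']
  Line 5: use 'z' -> ERROR (undeclared)
  Line 6: declare 'y' -> declared = ['x', 'y']
  Line 7: use 'y' -> OK (declared)
Total undeclared variable errors: 4

4


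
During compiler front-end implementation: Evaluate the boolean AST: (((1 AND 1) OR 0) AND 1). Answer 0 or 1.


Step 1: Evaluate inner node
  1 AND 1 = 1
Step 2: Evaluate next node
  1 OR 0 = 1
Step 3: Evaluate root node
  1 AND 1 = 1

1


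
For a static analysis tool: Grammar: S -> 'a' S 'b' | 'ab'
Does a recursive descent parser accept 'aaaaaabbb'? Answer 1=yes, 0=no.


Grammar accepts strings of the form a^n b^n (n >= 1)
Word: 'aaaaaabbb'
Counting: 6 a's and 3 b's
Check: 6 == 3? No
Mismatch: a-count != b-count
Rejected

0


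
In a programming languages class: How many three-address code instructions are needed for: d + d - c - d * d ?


Expression: d + d - c - d * d
Generating three-address code (respecting * over +/- precedence):
  Instruction 1: t1 = d * d
  Instruction 2: t2 = d + d
  Instruction 3: t3 = t2 - c
  Instruction 4: t4 = t3 - t1
Total instructions: 4

4


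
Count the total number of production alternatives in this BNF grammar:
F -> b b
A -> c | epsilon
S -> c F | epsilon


Counting alternatives per rule:
  F: 1 alternative(s)
  A: 2 alternative(s)
  S: 2 alternative(s)
Sum: 1 + 2 + 2 = 5

5


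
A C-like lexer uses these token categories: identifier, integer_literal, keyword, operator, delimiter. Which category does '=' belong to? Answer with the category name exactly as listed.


Token: '='
Checking categories:
  identifier: no
  integer_literal: no
  operator: YES
  keyword: no
  delimiter: no
Category: operator

operator


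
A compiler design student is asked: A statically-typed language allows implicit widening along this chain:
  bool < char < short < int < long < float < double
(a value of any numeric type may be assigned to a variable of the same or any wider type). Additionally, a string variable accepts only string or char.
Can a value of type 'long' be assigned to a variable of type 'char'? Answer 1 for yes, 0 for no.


Target variable type: char
Source value type: long
Numeric ranks: long=4, char=1
Widening allowed iff rank(source) <= rank(target): 4 <= 1? No
Result: 0

0


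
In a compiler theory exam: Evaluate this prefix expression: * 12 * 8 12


Parsing prefix expression: * 12 * 8 12
Step 1: Innermost operation '* 8 12'
  8 * 12 = 96
Step 2: Outer operation '* 12 [96]'
  12 * 96 = 1152

1152


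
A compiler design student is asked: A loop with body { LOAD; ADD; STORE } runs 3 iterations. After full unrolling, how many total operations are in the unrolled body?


Loop body operations: LOAD, ADD, STORE (3 ops per iteration)
Unrolling 3 iterations:
  Iteration 1: LOAD, ADD, STORE (3 ops)
  Iteration 2: LOAD, ADD, STORE (3 ops)
  Iteration 3: LOAD, ADD, STORE (3 ops)
Total: 3 iterations * 3 ops/iter = 9 operations

9


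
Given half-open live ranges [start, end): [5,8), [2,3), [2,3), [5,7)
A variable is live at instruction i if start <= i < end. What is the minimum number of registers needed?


Live ranges:
  Var0: [5, 8)
  Var1: [2, 3)
  Var2: [2, 3)
  Var3: [5, 7)
Sweep-line events (position, delta, active):
  pos=2 start -> active=1
  pos=2 start -> active=2
  pos=3 end -> active=1
  pos=3 end -> active=0
  pos=5 start -> active=1
  pos=5 start -> active=2
  pos=7 end -> active=1
  pos=8 end -> active=0
Maximum simultaneous active: 2
Minimum registers needed: 2

2


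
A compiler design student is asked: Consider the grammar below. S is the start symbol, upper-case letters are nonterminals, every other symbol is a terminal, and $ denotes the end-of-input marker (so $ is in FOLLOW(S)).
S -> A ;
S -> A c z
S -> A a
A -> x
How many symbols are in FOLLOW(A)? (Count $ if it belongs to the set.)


S is the start symbol and does not occur in any rule body, so FOLLOW(S) = {$}.
Examining every occurrence of A in a rule body:
  S -> A ; : A is followed by terminal ';' -> add ';'
  S -> A c z : A is followed by terminal 'c' -> add 'c'
  S -> A a : A is followed by terminal 'a' -> add 'a'
  A -> x : A does not occur in the body -> contributes nothing
FOLLOW(A) = {;, a, c}
Count: 3

3


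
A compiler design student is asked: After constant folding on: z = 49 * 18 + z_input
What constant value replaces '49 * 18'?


Identifying constant sub-expression:
  Original: z = 49 * 18 + z_input
  49 and 18 are both compile-time constants
  Evaluating: 49 * 18 = 882
  After folding: z = 882 + z_input

882


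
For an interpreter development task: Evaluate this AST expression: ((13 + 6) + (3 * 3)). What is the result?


Expression: ((13 + 6) + (3 * 3))
Evaluating step by step:
  13 + 6 = 19
  3 * 3 = 9
  19 + 9 = 28
Result: 28

28


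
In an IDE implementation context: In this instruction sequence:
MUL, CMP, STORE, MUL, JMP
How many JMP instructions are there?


Scanning instruction sequence for JMP:
  Position 1: MUL
  Position 2: CMP
  Position 3: STORE
  Position 4: MUL
  Position 5: JMP <- MATCH
Matches at positions: [5]
Total JMP count: 1

1


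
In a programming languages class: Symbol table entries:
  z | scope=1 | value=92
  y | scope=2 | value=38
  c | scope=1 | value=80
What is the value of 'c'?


Searching symbol table for 'c':
  z | scope=1 | value=92
  y | scope=2 | value=38
  c | scope=1 | value=80 <- MATCH
Found 'c' at scope 1 with value 80

80


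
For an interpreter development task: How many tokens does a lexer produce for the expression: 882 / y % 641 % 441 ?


Scanning '882 / y % 641 % 441'
Token 1: '882' -> integer_literal
Token 2: '/' -> operator
Token 3: 'y' -> identifier
Token 4: '%' -> operator
Token 5: '641' -> integer_literal
Token 6: '%' -> operator
Token 7: '441' -> integer_literal
Total tokens: 7

7


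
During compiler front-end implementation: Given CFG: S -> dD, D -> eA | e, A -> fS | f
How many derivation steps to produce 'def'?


Grammar: S -> dD, D -> eA | e, A -> fS | f
Deriving 'def':
Step 1: S -> dD => dD
Step 2: D -> eA => deA
Step 3: A -> f => def
Total derivation steps: 3

3


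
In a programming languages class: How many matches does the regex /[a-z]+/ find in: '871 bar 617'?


Pattern: /[a-z]+/ (identifiers)
Input: '871 bar 617'
Scanning for matches:
  Match 1: 'bar'
Total matches: 1

1


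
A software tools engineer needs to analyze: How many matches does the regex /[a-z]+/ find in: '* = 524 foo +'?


Pattern: /[a-z]+/ (identifiers)
Input: '* = 524 foo +'
Scanning for matches:
  Match 1: 'foo'
Total matches: 1

1


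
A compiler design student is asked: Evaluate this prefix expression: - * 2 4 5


Parsing prefix expression: - * 2 4 5
Step 1: Innermost operation '* 2 4'
  2 * 4 = 8
Step 2: Outer operation '- [8] 5'
  8 - 5 = 3

3


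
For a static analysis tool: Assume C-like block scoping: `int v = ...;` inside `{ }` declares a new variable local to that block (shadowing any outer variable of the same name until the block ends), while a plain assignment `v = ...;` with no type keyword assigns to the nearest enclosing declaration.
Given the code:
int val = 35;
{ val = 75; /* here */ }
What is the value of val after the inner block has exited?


Analyzing scoping rules:
Outer scope: declares val = 35
Inner block: 'val = 75;' has no type keyword, so it is an assignment to the outer val (no shadowing)
The assignment changed the outer variable itself, so the new value persists after the block -> 75
Result: 75

75


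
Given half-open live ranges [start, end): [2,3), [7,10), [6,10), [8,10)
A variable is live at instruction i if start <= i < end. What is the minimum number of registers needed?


Live ranges:
  Var0: [2, 3)
  Var1: [7, 10)
  Var2: [6, 10)
  Var3: [8, 10)
Sweep-line events (position, delta, active):
  pos=2 start -> active=1
  pos=3 end -> active=0
  pos=6 start -> active=1
  pos=7 start -> active=2
  pos=8 start -> active=3
  pos=10 end -> active=2
  pos=10 end -> active=1
  pos=10 end -> active=0
Maximum simultaneous active: 3
Minimum registers needed: 3

3


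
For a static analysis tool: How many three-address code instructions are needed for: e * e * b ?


Expression: e * e * b
Generating three-address code (respecting * over +/- precedence):
  Instruction 1: t1 = e * e
  Instruction 2: t2 = t1 * b
Total instructions: 2

2


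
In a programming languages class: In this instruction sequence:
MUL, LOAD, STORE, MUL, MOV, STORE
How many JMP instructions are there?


Scanning instruction sequence for JMP:
  Position 1: MUL
  Position 2: LOAD
  Position 3: STORE
  Position 4: MUL
  Position 5: MOV
  Position 6: STORE
Matches at positions: []
Total JMP count: 0

0


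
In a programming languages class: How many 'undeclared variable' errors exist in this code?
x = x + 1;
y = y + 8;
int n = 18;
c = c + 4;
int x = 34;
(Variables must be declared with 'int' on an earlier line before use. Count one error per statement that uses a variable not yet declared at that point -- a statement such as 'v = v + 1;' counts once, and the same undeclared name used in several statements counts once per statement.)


Scanning code line by line:
  Line 1: use 'x' -> ERROR (undeclared)
  Line 2: use 'y' -> ERROR (undeclared)
  Line 3: declare 'n' -> declared = ['n']
  Line 4: use 'c' -> ERROR (undeclared)
  Line 5: declare 'x' -> declared = ['n', 'x']
Total undeclared variable errors: 3

3


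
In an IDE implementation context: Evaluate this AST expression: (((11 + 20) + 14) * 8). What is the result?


Expression: (((11 + 20) + 14) * 8)
Evaluating step by step:
  11 + 20 = 31
  31 + 14 = 45
  45 * 8 = 360
Result: 360

360


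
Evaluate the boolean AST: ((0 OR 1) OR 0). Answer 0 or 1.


Step 1: Evaluate inner node
  0 OR 1 = 1
Step 2: Evaluate root node
  1 OR 0 = 1

1


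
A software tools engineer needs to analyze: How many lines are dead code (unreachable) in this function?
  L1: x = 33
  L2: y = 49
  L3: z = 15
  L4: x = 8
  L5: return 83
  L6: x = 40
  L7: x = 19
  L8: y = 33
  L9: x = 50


Analyzing control flow:
  L1: reachable (before return)
  L2: reachable (before return)
  L3: reachable (before return)
  L4: reachable (before return)
  L5: reachable (return statement)
  L6: DEAD (after return at L5)
  L7: DEAD (after return at L5)
  L8: DEAD (after return at L5)
  L9: DEAD (after return at L5)
Return at L5, total lines = 9
Dead lines: L6 through L9
Count: 4

4
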